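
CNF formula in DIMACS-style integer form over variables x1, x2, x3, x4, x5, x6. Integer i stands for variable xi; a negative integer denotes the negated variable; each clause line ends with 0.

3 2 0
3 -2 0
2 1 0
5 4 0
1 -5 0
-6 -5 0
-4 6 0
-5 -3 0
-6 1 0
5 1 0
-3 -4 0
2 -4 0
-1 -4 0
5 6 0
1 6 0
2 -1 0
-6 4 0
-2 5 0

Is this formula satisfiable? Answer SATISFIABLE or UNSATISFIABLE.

x1 = True:
  propagation gives x4=False, x5=True, x6=False, x3=False; an empty clause results — contradiction.
x1 = False:
  propagation gives x2=True, x3=True, x5=False; an empty clause results — contradiction.
Every branch closes, so no satisfying assignment exists.

UNSATISFIABLE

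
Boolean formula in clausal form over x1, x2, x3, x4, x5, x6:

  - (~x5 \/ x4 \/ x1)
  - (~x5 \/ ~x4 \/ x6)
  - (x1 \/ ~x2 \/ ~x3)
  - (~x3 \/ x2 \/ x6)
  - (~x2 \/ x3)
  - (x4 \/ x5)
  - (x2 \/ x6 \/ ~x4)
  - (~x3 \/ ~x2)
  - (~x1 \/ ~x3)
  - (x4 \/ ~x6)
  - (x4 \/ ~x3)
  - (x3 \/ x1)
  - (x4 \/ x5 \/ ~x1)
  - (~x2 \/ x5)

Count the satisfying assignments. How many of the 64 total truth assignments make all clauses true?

5

The models are:
  x1=0 x2=0 x3=1 x4=1 x5=0 x6=1
  x1=0 x2=0 x3=1 x4=1 x5=1 x6=1
  x1=1 x2=0 x3=0 x4=0 x5=1 x6=0
  x1=1 x2=0 x3=0 x4=1 x5=0 x6=1
  x1=1 x2=0 x3=0 x4=1 x5=1 x6=1
Count: 5.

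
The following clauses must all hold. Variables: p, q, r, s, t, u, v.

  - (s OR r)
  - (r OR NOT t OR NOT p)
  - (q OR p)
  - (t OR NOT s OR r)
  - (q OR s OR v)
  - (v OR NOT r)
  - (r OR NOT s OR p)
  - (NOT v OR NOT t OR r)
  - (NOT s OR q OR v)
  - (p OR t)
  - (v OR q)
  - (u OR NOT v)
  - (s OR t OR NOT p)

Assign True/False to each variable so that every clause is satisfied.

p = T, q = F, r = T, s = T, t = T, u = T, v = T

Check each clause:
  1. (s OR r) — r is true.
  2. (NOT t OR r OR NOT p) — r is true.
  3. (p OR q) — p is true.
  4. (t OR NOT s OR r) — r is true.
  5. (q OR s OR v) — s is true.
  6. (NOT r OR v) — v is true.
  7. (p OR NOT s OR r) — p is true.
  8. (r OR NOT t OR NOT v) — r is true.
  9. (q OR NOT s OR v) — v is true.
  10. (t OR p) — p is true.
  11. (v OR q) — v is true.
  12. (u OR NOT v) — u is true.
  13. (NOT p OR s OR t) — s is true.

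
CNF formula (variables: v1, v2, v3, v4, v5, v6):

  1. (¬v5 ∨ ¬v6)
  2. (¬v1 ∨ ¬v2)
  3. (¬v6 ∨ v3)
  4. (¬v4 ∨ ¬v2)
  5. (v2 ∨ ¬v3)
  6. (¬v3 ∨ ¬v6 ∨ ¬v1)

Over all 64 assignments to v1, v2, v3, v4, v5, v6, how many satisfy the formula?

Split on v2, then v3.
  v2=T, v3=T: remaining (v1,v4,v5,v6) ∈ {(F,F,F,F); (F,F,F,T); (F,F,T,F)} — 3.
  v2=T, v3=F: remaining (v1,v4,v5,v6) ∈ {(F,F,F,F); (F,F,T,F)} — 2.
  v2=F, v3=T: a clause becomes empty — 0.
  v2=F, v3=F: forces v6=F; v1, v4, v5 free → 2^3 = 8.
Total: 3 + 2 + 0 + 8 = 13.

13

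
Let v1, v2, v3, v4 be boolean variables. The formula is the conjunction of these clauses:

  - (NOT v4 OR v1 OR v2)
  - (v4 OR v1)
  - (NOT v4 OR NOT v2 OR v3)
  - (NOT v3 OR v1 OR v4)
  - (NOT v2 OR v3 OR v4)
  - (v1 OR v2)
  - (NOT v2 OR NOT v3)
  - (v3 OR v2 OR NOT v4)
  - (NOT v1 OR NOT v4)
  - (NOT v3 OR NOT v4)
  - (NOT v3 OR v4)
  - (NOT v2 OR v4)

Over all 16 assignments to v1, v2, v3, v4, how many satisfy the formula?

1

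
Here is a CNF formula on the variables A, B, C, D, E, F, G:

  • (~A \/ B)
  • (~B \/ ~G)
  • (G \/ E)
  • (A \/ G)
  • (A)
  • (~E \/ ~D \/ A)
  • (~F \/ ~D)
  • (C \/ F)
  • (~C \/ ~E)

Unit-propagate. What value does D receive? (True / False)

False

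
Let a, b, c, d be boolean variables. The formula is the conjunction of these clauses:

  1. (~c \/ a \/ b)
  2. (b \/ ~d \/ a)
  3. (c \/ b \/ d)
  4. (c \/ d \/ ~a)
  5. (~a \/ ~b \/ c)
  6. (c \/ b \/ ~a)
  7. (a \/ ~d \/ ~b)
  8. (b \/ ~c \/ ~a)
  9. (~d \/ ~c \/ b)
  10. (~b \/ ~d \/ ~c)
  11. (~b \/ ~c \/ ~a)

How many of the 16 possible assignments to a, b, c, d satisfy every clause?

Satisfying assignments:
  a=0 b=1 c=0 d=0
  a=0 b=1 c=1 d=0
That's 2 in total.

2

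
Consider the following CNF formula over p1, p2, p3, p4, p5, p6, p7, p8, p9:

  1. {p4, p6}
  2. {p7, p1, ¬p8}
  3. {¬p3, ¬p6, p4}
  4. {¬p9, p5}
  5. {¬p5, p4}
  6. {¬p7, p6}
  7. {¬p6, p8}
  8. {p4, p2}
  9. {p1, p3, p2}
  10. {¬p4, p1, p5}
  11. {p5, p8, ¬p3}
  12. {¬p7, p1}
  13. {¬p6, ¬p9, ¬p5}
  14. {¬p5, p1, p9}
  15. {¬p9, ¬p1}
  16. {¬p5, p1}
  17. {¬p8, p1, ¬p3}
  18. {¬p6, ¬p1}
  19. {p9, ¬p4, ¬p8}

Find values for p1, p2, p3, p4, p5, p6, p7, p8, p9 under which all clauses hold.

p1=T, p2=T, p3=F, p4=T, p5=T, p6=F, p7=F, p8=F, p9=F

Check each clause:
  1. {p6, p4} — p4 is true.
  2. {¬p8, p1, p7} — ¬p8 is true.
  3. {¬p6, p4, ¬p3} — ¬p6 is true.
  4. {¬p9, p5} — p5 is true.
  5. {¬p5, p4} — p4 is true.
  6. {p6, ¬p7} — ¬p7 is true.
  7. {¬p6, p8} — ¬p6 is true.
  8. {p4, p2} — p2 is true.
  9. {p2, p1, p3} — p1 is true.
  10. {p5, ¬p4, p1} — p1 is true.
  11. {p8, p5, ¬p3} — p5 is true.
  12. {¬p7, p1} — p1 is true.
  13. {¬p5, ¬p6, ¬p9} — ¬p6 is true.
  14. {¬p5, p9, p1} — p1 is true.
  15. {¬p9, ¬p1} — ¬p9 is true.
  16. {p1, ¬p5} — p1 is true.
  17. {¬p3, p1, ¬p8} — ¬p8 is true.
  18. {¬p6, ¬p1} — ¬p6 is true.
  19. {¬p8, p9, ¬p4} — ¬p8 is true.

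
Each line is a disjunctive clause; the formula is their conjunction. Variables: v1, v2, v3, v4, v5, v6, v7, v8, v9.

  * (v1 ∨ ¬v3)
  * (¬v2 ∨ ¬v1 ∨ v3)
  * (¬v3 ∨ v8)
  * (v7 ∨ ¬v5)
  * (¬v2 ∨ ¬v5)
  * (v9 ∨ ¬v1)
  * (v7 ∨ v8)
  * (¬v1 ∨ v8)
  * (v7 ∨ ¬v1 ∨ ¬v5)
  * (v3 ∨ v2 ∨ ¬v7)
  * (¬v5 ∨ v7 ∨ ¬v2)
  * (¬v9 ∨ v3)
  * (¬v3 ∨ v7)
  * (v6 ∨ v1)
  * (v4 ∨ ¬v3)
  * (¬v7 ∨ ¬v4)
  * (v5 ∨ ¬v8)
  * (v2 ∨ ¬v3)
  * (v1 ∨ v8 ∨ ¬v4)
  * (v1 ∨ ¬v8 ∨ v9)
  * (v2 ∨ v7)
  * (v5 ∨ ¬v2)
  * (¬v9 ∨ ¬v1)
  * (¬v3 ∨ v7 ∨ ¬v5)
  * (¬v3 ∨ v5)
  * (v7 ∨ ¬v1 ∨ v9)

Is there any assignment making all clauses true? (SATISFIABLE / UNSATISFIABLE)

v1 = True:
  propagation gives v9=True; an empty clause results — contradiction.
v1 = False:
  propagation gives v3=False, v9=False, v6=True, v8=False; an empty clause results — contradiction.
Every branch closes, so no satisfying assignment exists.

UNSATISFIABLE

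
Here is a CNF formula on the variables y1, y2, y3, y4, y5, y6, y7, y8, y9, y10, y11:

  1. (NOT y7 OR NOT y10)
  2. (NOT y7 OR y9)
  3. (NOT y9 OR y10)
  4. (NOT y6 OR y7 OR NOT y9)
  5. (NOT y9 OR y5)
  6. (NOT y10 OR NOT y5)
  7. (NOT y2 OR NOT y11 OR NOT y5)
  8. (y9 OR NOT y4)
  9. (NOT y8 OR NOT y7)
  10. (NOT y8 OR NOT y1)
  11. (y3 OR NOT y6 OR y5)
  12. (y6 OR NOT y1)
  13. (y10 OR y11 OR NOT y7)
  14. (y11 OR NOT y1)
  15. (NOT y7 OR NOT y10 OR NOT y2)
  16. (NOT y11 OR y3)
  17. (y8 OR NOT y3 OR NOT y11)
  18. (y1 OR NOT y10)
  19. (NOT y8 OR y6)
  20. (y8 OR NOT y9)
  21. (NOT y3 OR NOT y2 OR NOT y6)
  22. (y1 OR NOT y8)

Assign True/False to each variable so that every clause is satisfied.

Pure literal: y4 appears only negated; assign y4 = False.
Branch on y1: take y1 = False.
  then y10 is forced to False.
  then y9 is forced to False.
  then y7 is forced to False.
  then y8 is forced to False.
The remaining clauses are satisfied by y2 = True, y3 = True, y5 = False, y6 = False, y11 = False.

y1 = False, y2 = True, y3 = True, y4 = False, y5 = False, y6 = False, y7 = False, y8 = False, y9 = False, y10 = False, y11 = False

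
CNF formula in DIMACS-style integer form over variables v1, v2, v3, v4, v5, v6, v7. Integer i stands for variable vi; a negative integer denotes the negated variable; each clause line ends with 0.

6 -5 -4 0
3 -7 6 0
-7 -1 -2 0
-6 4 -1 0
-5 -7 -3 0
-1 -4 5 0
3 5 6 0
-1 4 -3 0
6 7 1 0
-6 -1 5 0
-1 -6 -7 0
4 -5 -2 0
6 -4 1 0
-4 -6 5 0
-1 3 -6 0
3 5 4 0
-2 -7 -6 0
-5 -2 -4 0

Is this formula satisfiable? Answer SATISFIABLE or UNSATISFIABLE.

SATISFIABLE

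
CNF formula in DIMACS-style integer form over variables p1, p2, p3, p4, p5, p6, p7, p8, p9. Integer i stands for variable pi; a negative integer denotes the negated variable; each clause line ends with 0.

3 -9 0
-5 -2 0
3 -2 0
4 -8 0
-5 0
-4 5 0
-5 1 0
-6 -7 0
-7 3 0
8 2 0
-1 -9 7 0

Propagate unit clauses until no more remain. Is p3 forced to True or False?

(~p5) stands alone — p5 = False.
In (~p4 \/ p5), p5 is now false; ~p4 must hold, so p4 = False.
(~p8 \/ p4): since p4 = False, the clause reduces to (~p8). p8 = False.
(p8 \/ p2): since p8 = False, the clause reduces to (p2). p2 = True.
In (p3 \/ ~p2), ~p2 is now false; p3 must hold, so p3 = True.

True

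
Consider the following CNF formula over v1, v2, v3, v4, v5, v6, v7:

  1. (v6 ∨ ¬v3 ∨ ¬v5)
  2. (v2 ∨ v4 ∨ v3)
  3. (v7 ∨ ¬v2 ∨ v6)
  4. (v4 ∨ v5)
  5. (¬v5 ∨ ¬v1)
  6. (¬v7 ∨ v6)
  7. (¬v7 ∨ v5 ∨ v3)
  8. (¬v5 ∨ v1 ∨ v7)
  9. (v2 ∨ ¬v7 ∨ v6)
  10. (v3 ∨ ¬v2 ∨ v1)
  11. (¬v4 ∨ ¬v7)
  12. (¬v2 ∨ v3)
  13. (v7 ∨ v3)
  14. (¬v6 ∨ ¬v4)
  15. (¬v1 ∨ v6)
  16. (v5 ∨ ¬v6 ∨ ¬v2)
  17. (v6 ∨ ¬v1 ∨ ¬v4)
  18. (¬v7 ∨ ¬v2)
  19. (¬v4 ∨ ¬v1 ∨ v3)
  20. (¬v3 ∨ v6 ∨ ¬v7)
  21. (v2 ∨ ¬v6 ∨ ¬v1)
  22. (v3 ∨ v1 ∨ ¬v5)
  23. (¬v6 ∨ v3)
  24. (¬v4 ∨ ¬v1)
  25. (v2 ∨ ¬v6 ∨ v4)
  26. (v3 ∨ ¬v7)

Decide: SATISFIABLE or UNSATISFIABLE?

SATISFIABLE

Set v1 = False and propagate.
Set v2 = False and propagate.
For the remaining variables, v3 = True, v4 = True, v5 = False, v6 = False, v7 = False works.
So v1 = False, v2 = False, v3 = True, v4 = True, v5 = False, v6 = False, v7 = False is a satisfying assignment.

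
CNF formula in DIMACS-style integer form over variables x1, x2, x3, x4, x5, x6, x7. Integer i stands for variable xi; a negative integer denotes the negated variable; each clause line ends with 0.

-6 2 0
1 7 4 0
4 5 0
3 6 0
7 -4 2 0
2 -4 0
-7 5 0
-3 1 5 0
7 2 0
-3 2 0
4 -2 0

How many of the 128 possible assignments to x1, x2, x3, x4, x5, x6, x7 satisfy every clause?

16

Split on x2, then x4.
  x2=1, x4=1: 16 of the 32 assignments to (x1,x3,x5,x6,x7) work.
  x2=1, x4=0: a clause becomes empty — 0.
  x2=0, x4=1: a clause becomes empty — 0.
  x2=0, x4=0: a clause becomes empty — 0.
Total: 16 + 0 + 0 + 0 = 16.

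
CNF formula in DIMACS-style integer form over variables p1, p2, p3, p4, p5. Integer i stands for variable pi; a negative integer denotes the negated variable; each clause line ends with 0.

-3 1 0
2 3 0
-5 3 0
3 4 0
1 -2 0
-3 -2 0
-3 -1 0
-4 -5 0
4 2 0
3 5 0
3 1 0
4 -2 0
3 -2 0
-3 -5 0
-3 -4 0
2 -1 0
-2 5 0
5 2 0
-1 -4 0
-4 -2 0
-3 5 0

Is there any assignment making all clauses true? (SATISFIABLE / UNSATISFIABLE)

p3 = True:
  propagation gives p1=True; an empty clause results — contradiction.
p3 = False:
  propagation gives p2=True; an empty clause results — contradiction.
Every branch closes, so no satisfying assignment exists.

UNSATISFIABLE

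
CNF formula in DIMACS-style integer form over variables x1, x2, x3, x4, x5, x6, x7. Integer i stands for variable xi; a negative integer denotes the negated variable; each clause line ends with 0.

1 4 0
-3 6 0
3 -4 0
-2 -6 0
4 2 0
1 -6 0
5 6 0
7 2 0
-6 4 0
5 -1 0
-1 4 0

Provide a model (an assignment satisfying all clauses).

x1=True, x2=False, x3=True, x4=True, x5=True, x6=True, x7=True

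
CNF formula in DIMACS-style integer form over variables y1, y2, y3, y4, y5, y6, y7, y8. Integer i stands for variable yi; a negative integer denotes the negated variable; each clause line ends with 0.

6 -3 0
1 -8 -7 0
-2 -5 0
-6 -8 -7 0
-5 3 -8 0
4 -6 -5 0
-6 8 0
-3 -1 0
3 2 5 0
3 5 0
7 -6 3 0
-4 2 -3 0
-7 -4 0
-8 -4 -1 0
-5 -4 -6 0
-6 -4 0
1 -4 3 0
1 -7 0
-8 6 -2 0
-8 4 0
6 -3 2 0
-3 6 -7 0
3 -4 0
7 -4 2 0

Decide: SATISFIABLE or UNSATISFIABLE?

SATISFIABLE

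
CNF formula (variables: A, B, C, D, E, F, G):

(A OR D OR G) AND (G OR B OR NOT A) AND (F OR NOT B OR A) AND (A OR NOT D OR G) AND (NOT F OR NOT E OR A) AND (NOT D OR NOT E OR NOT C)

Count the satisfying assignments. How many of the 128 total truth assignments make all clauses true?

57

Split on A, then D.
  A=T, D=T: F free; 9 ways for (B,C,E,G) × 2^1 = 18.
  A=T, D=F: C, E, F free; 3 ways for (B,G) × 2^3 = 24.
  A=F, D=T: 7 of the 32 assignments to (B,C,E,F,G) work.
  A=F, D=F: C free; 4 ways for (B,E,F,G) × 2^1 = 8.
Total: 18 + 24 + 7 + 8 = 57.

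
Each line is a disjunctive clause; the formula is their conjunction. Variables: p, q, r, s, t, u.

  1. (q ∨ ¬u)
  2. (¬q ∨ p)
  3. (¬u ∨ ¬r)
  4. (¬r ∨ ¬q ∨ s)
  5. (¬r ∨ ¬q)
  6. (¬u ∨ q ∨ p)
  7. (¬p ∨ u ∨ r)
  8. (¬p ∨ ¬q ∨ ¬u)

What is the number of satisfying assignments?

12

Case analysis on q and u:
  q=1, u=1: a clause becomes empty — 0.
  q=1, u=0: a clause becomes empty — 0.
  q=0, u=1: a clause becomes empty — 0.
  q=0, u=0: s, t free; 3 ways for (p,r) × 2^2 = 12.
Total: 0 + 0 + 0 + 12 = 12.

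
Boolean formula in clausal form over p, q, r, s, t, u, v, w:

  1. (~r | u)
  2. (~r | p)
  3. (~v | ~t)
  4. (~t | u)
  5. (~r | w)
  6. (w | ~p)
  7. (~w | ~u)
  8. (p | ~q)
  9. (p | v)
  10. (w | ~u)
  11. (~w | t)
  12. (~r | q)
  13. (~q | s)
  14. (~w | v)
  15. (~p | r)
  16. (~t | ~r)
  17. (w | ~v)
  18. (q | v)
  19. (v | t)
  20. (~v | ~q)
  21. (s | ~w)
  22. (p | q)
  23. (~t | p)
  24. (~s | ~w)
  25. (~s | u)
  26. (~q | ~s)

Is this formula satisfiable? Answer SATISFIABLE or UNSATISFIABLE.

UNSATISFIABLE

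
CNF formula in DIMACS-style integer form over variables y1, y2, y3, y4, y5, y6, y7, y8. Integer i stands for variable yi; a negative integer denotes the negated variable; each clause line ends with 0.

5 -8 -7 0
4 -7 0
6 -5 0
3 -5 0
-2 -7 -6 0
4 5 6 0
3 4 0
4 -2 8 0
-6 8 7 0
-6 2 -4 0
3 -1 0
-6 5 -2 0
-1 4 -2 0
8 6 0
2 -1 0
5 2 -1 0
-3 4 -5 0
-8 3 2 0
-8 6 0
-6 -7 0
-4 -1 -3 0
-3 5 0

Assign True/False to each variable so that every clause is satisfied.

y1=False, y2=True, y3=True, y4=True, y5=True, y6=True, y7=False, y8=True

y1 occurs only negated in the remaining clauses — set y1 = False.
Try y2 = True.
Branch on y3: take y3 = True.
  then y5 is forced to True.
  then y6 is forced to True.
  then y7 is forced to False.
  then y8 is forced to True.
  then y4 is forced to True.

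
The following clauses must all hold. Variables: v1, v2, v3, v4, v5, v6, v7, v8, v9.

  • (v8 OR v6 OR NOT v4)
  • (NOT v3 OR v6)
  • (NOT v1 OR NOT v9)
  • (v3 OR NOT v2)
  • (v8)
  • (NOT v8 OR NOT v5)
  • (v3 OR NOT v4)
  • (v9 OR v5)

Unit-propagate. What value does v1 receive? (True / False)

False

Unit clause (v8) sets v8 = True.
In (NOT v8 OR NOT v5), NOT v8 is now false; NOT v5 must hold, so v5 = False.
In (v9 OR v5), v5 is now false; v9 must hold, so v9 = True.
From (NOT v1 OR NOT v9) and v9 = True: v1 = False.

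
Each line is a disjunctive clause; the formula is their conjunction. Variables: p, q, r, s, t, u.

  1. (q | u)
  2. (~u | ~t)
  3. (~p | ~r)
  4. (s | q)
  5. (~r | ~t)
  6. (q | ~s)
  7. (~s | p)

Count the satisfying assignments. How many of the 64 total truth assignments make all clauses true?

Case analysis on q and s:
  q=T, s=T: remaining (p,r,t,u) ∈ {(T,F,F,F); (T,F,F,T); (T,F,T,F)} — 3.
  q=T, s=F: 8 of the 16 assignments to (p,r,t,u) work.
  q=F, s=T: a clause becomes empty — 0.
  q=F, s=F: a clause becomes empty — 0.
Total: 3 + 8 + 0 + 0 = 11.

11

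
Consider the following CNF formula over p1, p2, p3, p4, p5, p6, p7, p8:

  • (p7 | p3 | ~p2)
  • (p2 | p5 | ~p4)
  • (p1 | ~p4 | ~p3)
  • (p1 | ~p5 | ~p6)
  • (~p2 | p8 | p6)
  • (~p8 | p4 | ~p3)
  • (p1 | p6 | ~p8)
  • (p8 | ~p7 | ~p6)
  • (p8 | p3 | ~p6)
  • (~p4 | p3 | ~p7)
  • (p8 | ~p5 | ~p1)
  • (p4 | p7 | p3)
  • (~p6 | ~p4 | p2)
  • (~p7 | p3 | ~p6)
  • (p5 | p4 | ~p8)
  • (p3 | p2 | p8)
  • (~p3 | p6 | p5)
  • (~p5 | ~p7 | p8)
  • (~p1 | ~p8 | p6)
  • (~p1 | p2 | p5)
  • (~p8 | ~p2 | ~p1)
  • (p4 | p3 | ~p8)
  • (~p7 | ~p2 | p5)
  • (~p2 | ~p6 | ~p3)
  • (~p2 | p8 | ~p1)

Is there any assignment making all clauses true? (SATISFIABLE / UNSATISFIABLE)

SATISFIABLE

Branch on p1: take p1 = False.
Try p2 = False.
The remaining clauses are satisfied by p3 = True, p4 = False, p5 = True, p6 = False, p7 = False, p8 = False.
Every clause has at least one true literal under this assignment.
So p1 = 0, p2 = 0, p3 = 1, p4 = 0, p5 = 1, p6 = 0, p7 = 0, p8 = 0 is a satisfying assignment.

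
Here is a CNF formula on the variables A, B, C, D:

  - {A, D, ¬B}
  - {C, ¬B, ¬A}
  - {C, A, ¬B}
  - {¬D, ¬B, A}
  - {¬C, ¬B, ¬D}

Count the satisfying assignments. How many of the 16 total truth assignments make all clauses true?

Case analysis on B and A:
  B=T, A=T: remaining (C,D) ∈ {(T,F)} — 1.
  B=T, A=F: a clause becomes empty — 0.
  B=F, A=T: remaining (C,D) ∈ {(F,F); (F,T); (T,F); (T,T)} — 4.
  B=F, A=F: remaining (C,D) ∈ {(F,F); (F,T); (T,F); (T,T)} — 4.
Total: 1 + 0 + 4 + 4 = 9.

9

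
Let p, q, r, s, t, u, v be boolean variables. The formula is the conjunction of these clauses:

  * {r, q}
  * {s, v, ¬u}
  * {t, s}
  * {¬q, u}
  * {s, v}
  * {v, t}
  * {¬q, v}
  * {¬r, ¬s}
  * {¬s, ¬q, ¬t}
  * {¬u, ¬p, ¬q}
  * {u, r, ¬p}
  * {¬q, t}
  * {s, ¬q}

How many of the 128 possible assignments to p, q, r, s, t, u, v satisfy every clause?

Satisfying assignments:
  p=0 q=0 r=1 s=0 t=1 u=0 v=1
  p=0 q=0 r=1 s=0 t=1 u=1 v=1
  p=1 q=0 r=1 s=0 t=1 u=0 v=1
  p=1 q=0 r=1 s=0 t=1 u=1 v=1
Count: 4.

4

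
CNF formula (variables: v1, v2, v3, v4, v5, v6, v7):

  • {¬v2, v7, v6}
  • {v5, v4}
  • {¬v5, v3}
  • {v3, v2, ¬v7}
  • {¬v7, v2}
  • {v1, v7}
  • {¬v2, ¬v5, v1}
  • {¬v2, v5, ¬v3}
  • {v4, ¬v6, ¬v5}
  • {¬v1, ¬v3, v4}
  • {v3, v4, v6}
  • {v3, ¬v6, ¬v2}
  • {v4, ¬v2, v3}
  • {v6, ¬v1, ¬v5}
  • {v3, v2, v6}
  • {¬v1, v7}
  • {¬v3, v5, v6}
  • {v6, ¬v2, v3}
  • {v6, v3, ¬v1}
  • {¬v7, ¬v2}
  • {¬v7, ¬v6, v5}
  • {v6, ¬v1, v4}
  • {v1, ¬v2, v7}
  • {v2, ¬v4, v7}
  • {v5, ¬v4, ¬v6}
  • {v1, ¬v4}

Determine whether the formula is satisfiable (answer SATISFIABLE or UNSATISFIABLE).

v2 = True:
  propagation gives v7=False, v6=True, v1=True; an empty clause results — contradiction.
v2 = False:
  propagation gives v7=False, v1=True; an empty clause results — contradiction.
Every branch closes, so no satisfying assignment exists.

UNSATISFIABLE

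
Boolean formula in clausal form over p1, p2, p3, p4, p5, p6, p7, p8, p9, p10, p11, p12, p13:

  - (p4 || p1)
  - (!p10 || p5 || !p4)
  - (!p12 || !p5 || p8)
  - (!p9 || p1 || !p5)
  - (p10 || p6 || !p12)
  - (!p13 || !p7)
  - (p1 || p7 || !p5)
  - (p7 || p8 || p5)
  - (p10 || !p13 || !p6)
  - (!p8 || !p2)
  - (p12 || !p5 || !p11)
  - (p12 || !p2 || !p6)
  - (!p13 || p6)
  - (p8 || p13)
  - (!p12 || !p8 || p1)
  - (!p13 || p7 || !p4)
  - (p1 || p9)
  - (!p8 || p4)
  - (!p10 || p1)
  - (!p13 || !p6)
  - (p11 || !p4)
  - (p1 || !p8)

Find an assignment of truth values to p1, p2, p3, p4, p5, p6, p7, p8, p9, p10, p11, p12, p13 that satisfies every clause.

p1=T, p2=F, p3=T, p4=T, p5=T, p6=T, p7=F, p8=T, p9=F, p10=F, p11=T, p12=T, p13=F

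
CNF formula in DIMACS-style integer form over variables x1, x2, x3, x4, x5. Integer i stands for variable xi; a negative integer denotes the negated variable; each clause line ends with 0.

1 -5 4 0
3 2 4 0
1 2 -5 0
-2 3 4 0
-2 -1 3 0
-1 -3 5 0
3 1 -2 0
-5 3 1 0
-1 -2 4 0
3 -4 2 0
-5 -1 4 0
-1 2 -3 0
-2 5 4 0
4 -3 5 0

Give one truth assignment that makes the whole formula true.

x1 = 1, x2 = 1, x3 = 1, x4 = 1, x5 = 1

Set x1 = True and propagate.
Try x2 = True.
  then x3 is forced to True.
  then x5 is forced to True.
  then x4 is forced to True.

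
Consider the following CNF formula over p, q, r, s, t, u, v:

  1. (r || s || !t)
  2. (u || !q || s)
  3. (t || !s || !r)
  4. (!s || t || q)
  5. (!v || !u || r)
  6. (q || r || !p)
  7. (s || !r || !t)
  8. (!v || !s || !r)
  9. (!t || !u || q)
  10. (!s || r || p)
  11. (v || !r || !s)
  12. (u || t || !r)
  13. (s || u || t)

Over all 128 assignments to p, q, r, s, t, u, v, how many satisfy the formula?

Case analysis on r and s:
  r=1, s=1: a clause becomes empty — 0.
  r=1, s=0: forces t=0; u=1; p, q, v free → 2^3 = 8.
  r=0, s=1: t free; 3 ways for (p,q,u,v) × 2^1 = 6.
  r=0, s=0: remaining (p,q,t,u,v) ∈ {(0,0,0,1,0); (0,1,0,1,0); (1,1,0,1,0)} — 3.
Total: 0 + 8 + 6 + 3 = 17.

17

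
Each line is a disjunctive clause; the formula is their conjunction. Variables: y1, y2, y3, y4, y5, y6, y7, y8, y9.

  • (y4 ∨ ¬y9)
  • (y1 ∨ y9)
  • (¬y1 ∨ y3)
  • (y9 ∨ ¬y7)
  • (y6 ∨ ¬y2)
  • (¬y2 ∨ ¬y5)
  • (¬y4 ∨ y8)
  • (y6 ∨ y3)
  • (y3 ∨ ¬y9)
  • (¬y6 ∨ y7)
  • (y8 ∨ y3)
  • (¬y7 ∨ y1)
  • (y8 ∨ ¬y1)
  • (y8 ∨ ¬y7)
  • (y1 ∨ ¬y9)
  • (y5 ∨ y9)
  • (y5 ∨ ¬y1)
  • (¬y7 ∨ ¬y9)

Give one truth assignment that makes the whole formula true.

y1=T, y2=F, y3=T, y4=T, y5=T, y6=F, y7=F, y8=T, y9=T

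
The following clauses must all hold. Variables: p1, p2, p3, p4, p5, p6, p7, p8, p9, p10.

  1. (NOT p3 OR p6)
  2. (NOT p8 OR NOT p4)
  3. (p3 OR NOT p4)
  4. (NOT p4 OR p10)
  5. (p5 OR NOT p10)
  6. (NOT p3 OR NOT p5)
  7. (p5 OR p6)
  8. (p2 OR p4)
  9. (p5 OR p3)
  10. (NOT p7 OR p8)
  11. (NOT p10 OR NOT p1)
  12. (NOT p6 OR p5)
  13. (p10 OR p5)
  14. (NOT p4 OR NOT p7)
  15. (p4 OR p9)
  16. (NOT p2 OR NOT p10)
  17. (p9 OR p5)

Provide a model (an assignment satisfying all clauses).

p1=1, p2=1, p3=0, p4=0, p5=1, p6=1, p7=1, p8=1, p9=1, p10=0

Check each clause:
  1. (p6 OR NOT p3) — NOT p3 is true.
  2. (NOT p8 OR NOT p4) — NOT p4 is true.
  3. (NOT p4 OR p3) — NOT p4 is true.
  4. (NOT p4 OR p10) — NOT p4 is true.
  5. (p5 OR NOT p10) — p5 is true.
  6. (NOT p3 OR NOT p5) — NOT p3 is true.
  7. (p6 OR p5) — p5 is true.
  8. (p4 OR p2) — p2 is true.
  9. (p3 OR p5) — p5 is true.
  10. (NOT p7 OR p8) — p8 is true.
  11. (NOT p1 OR NOT p10) — NOT p10 is true.
  12. (p5 OR NOT p6) — p5 is true.
  13. (p5 OR p10) — p5 is true.
  14. (NOT p7 OR NOT p4) — NOT p4 is true.
  15. (p9 OR p4) — p9 is true.
  16. (NOT p10 OR NOT p2) — NOT p10 is true.
  17. (p9 OR p5) — p9 is true.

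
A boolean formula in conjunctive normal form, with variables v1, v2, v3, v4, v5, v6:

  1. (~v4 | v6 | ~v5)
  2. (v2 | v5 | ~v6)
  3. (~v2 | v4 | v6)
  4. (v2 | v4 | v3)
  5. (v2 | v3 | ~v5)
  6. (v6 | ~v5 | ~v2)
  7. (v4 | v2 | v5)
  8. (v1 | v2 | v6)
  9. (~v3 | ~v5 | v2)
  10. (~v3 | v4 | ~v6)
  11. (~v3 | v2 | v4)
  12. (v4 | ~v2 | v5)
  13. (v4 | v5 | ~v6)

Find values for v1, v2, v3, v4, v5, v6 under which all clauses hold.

v1 = T, v2 = T, v3 = T, v4 = T, v5 = T, v6 = T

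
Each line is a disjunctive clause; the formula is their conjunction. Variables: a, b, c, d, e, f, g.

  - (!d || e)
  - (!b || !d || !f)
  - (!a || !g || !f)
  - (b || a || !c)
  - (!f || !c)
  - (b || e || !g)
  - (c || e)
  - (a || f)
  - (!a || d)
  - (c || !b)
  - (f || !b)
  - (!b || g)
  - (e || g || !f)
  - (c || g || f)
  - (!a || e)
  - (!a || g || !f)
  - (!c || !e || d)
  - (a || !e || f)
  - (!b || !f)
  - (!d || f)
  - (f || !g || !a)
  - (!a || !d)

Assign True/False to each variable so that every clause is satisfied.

Set a = False and propagate.
  then f is forced to True.
  then c is forced to False.
  then e is forced to True.
  then b is forced to False.
d, g are now unconstrained; take d = True, g = False.
Every clause has at least one true literal under this assignment.

a = False  b = False  c = False  d = True  e = True  f = True  g = False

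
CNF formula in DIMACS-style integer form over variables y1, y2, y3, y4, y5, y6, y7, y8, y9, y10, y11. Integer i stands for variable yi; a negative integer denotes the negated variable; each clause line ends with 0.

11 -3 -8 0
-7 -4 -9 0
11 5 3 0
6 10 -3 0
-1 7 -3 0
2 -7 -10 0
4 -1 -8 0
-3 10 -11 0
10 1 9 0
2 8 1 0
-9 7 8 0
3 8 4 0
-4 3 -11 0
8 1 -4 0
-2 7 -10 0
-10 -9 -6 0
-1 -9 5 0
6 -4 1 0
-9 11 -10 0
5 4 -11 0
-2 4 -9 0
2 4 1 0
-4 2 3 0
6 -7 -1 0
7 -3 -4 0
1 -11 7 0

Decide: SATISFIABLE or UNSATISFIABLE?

SATISFIABLE

y5 occurs only positively in the remaining clauses — set y5 = True.
Set y1 = True and propagate.
Set y2 = True and propagate.
The remaining clauses are satisfied by y3 = True, y4 = True, y6 = True, y7 = True, y8 = False, y9 = False, y10 = True, y11 = True.
Every clause has at least one true literal under this assignment.
So y1 = True, y2 = True, y3 = True, y4 = True, y5 = True, y6 = True, y7 = True, y8 = False, y9 = False, y10 = True, y11 = True is a satisfying assignment.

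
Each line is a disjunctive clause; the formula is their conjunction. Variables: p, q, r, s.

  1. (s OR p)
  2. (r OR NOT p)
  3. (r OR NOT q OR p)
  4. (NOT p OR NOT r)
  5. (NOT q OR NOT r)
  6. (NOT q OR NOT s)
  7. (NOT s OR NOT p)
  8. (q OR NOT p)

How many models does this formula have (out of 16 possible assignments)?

2

Satisfying assignments:
  p=0 q=0 r=0 s=1
  p=0 q=0 r=1 s=1
That's 2 in total.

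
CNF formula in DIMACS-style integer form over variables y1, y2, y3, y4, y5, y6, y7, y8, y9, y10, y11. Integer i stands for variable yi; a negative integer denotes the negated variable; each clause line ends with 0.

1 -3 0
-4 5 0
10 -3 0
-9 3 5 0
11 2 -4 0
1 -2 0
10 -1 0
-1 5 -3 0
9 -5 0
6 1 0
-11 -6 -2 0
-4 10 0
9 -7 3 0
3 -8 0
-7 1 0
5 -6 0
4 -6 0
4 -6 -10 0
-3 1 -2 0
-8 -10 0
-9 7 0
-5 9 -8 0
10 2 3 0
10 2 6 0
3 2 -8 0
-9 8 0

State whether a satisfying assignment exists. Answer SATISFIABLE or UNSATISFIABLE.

SATISFIABLE

Branch on y1: take y1 = True.
  then y10 is forced to True.
  then y8 is forced to False.
  then y9 is forced to False.
  then y5 is forced to False.
  then y4 is forced to False.
  then y3 is forced to False.
  then y7 is forced to False.
  then y6 is forced to False.
y2, y11 are now unconstrained; take y2 = False, y11 = True.
So y1=True  y2=False  y3=False  y4=False  y5=False  y6=False  y7=False  y8=False  y9=False  y10=True  y11=True is a satisfying assignment.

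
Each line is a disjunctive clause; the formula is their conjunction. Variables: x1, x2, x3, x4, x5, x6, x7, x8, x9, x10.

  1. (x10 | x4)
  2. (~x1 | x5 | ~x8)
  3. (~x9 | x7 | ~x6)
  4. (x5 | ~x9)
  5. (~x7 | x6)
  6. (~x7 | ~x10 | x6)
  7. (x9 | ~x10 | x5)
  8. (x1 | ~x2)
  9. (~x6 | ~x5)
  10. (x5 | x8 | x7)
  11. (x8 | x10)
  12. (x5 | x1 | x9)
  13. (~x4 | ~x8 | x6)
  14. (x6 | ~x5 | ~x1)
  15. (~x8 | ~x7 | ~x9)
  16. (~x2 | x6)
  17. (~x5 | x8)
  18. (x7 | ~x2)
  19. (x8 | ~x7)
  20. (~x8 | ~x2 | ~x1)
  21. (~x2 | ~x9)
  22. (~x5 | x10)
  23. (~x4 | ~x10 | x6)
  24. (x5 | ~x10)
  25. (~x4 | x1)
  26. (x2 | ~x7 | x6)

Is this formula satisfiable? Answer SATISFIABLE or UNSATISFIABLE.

SATISFIABLE

Set x1 = False and propagate.
  then x2 is forced to False.
  then x4 is forced to False.
  then x10 is forced to True.
  then x5 is forced to True.
  then x6 is forced to False.
  then x7 is forced to False.
  then x8 is forced to True.
x3, x9 are now unconstrained; take x3 = False, x9 = True.
Every clause has at least one true literal under this assignment.
So x1=F, x2=F, x3=F, x4=F, x5=T, x6=F, x7=F, x8=T, x9=T, x10=T is a satisfying assignment.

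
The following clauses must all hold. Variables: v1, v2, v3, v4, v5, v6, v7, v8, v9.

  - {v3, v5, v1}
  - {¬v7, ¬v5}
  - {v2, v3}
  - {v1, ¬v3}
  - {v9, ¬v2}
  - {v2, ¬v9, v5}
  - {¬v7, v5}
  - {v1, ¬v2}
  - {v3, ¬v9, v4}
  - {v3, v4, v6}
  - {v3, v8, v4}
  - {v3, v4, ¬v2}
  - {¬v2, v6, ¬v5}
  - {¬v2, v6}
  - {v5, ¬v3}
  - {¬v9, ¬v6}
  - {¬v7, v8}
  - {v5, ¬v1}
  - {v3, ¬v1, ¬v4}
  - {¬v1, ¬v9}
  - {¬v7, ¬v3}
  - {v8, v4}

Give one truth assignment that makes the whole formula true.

v1 = T, v2 = F, v3 = T, v4 = T, v5 = T, v6 = T, v7 = F, v8 = F, v9 = F

v7 occurs only negated in the remaining clauses — set v7 = False.
Try v1 = True.
  then v5 is forced to True.
  then v9 is forced to False.
  then v2 is forced to False.
  then v3 is forced to True.
The remaining clauses are satisfied by v4 = True, v6 = True, v8 = False.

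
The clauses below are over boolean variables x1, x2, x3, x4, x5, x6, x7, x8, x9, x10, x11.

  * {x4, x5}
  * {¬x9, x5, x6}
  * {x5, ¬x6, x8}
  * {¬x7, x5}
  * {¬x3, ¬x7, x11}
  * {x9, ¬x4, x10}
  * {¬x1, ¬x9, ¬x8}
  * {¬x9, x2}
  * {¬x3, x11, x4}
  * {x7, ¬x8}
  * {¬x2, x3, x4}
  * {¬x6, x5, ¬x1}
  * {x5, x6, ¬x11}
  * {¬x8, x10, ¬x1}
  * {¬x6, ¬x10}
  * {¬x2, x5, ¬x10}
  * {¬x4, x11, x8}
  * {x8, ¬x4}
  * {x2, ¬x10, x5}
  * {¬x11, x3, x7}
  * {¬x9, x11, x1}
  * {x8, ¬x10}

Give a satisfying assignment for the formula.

x1 = True  x2 = False  x3 = False  x4 = False  x5 = True  x6 = False  x7 = True  x8 = False  x9 = False  x10 = False  x11 = True

Pure literal: x5 appears only positively; assign x5 = True.
Branch on x1: take x1 = True.
Branch on x2: take x2 = False.
  then x9 is forced to False.
Set x3 = False and propagate.
For the remaining variables, x4 = False, x6 = False, x7 = True, x8 = False, x10 = False, x11 = True works.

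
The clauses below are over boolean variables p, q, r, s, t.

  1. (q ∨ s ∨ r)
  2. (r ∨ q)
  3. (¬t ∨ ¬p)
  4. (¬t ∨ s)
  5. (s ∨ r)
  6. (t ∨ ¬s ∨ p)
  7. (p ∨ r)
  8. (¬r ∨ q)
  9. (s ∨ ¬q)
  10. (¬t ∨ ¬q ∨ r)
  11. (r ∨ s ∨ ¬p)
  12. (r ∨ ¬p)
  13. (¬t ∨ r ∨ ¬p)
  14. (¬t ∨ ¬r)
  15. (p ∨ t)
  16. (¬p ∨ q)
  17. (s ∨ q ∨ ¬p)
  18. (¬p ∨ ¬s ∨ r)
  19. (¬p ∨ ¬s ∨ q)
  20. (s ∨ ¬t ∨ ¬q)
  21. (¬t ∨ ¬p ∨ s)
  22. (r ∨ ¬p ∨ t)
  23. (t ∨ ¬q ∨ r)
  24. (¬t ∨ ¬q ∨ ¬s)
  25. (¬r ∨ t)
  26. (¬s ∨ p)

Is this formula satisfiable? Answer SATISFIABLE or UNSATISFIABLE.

UNSATISFIABLE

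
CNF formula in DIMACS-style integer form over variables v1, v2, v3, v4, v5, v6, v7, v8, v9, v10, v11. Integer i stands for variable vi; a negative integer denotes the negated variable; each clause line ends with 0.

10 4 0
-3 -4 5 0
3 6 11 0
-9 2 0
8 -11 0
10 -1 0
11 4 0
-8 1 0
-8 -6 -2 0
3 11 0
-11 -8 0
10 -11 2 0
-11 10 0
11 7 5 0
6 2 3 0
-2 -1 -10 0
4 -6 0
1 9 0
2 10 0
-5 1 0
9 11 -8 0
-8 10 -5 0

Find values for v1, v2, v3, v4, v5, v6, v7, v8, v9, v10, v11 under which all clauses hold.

v1=T, v2=F, v3=T, v4=T, v5=T, v6=T, v7=F, v8=F, v9=F, v10=T, v11=F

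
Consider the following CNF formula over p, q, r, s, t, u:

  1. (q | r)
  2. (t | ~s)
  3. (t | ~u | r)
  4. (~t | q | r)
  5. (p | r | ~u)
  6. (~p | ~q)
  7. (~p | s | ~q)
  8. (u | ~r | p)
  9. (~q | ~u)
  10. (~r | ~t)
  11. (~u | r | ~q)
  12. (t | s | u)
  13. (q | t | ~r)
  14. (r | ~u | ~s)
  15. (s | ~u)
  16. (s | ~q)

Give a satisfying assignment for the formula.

p = F, q = T, r = F, s = T, t = T, u = F

Check each clause:
  1. (r | q) — q is true.
  2. (t | ~s) — t is true.
  3. (t | r | ~u) — ~u is true.
  4. (~t | r | q) — q is true.
  5. (p | r | ~u) — ~u is true.
  6. (~q | ~p) — ~p is true.
  7. (~q | ~p | s) — s is true.
  8. (u | ~r | p) — ~r is true.
  9. (~q | ~u) — ~u is true.
  10. (~t | ~r) — ~r is true.
  11. (r | ~u | ~q) — ~u is true.
  12. (s | u | t) — s is true.
  13. (t | q | ~r) — ~r is true.
  14. (r | ~u | ~s) — ~u is true.
  15. (s | ~u) — ~u is true.
  16. (~q | s) — s is true.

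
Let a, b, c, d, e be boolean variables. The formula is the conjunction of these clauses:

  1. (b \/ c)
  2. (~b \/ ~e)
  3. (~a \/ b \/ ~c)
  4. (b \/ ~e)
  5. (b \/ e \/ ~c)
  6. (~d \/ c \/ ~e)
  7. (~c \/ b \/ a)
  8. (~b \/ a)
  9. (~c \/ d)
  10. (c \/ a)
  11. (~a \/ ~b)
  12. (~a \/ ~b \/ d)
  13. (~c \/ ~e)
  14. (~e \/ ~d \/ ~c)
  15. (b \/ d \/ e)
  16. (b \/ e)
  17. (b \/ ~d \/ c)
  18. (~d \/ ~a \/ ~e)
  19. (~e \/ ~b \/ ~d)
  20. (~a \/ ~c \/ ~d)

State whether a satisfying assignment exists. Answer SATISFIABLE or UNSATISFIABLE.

b = True:
  propagation gives e=False, a=True; an empty clause results — contradiction.
b = False:
  propagation gives c=True, a=False; an empty clause results — contradiction.
Every branch closes, so no satisfying assignment exists.

UNSATISFIABLE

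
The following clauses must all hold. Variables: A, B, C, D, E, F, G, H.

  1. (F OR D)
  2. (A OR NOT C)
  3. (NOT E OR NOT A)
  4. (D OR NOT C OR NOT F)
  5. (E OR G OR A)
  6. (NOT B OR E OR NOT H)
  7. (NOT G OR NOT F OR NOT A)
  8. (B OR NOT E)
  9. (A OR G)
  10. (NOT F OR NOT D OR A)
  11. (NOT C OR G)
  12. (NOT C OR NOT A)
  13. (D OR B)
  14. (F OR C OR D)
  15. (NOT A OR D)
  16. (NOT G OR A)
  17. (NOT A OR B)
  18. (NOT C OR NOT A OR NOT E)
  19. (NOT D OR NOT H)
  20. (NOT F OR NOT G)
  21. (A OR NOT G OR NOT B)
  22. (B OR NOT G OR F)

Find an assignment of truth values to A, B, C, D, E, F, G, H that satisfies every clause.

A=T, B=T, C=F, D=T, E=F, F=T, G=F, H=F

H occurs only negated in the remaining clauses — set H = False.
Set A = True and propagate.
  then E is forced to False.
  then C is forced to False.
  then D is forced to True.
  then B is forced to True.
The remaining clauses are satisfied by F = True, G = False.
Every clause has at least one true literal under this assignment.
Check each clause:
  1. (D OR F) — D is true.
  2. (A OR NOT C) — A is true.
  3. (NOT A OR NOT E) — NOT E is true.
  4. (D OR NOT C OR NOT F) — D is true.
  5. (A OR G OR E) — A is true.
  6. (E OR NOT B OR NOT H) — NOT H is true.
  7. (NOT F OR NOT G OR NOT A) — NOT G is true.
  8. (NOT E OR B) — B is true.
  9. (G OR A) — A is true.
  10. (NOT F OR A OR NOT D) — A is true.
  11. (NOT C OR G) — NOT C is true.
  12. (NOT C OR NOT A) — NOT C is true.
  13. (B OR D) — B is true.
  14. (D OR C OR F) — D is true.
  15. (D OR NOT A) — D is true.
  16. (NOT G OR A) — A is true.
  17. (B OR NOT A) — B is true.
  18. (NOT C OR NOT A OR NOT E) — NOT E is true.
  19. (NOT H OR NOT D) — NOT H is true.
  20. (NOT F OR NOT G) — NOT G is true.
  21. (NOT B OR A OR NOT G) — A is true.
  22. (NOT G OR B OR F) — NOT G is true.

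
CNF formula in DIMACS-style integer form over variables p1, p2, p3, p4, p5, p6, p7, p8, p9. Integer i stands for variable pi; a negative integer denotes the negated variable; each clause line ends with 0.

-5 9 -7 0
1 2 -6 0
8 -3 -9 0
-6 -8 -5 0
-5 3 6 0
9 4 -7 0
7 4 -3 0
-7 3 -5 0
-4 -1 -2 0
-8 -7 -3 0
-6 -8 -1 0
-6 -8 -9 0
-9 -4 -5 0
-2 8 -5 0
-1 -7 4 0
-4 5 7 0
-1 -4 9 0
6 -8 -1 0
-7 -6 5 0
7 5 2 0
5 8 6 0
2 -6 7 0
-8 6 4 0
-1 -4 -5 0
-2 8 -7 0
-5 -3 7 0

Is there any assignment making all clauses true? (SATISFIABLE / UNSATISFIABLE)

Set p1 = False and propagate.
Branch on p2: take p2 = False.
  then p6 is forced to False.
Try p3 = False.
  then p5 is forced to False.
  then p7 is forced to True.
  then p8 is forced to True.
  then p4 is forced to True.
p9 is now unconstrained; take p9 = True.
Every clause has at least one true literal under this assignment.
So p1=0, p2=0, p3=0, p4=1, p5=0, p6=0, p7=1, p8=1, p9=1 is a satisfying assignment.

SATISFIABLE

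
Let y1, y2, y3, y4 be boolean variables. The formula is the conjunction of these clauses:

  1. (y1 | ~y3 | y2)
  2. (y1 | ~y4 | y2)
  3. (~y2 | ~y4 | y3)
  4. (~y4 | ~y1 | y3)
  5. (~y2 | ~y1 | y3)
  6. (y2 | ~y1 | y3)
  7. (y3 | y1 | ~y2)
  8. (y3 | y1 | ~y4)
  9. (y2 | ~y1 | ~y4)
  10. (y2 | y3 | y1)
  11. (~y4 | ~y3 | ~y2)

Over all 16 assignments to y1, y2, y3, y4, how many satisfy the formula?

Satisfying assignments:
  y1=F y2=T y3=T y4=F
  y1=T y2=F y3=T y4=F
  y1=T y2=T y3=T y4=F
That's 3 in total.

3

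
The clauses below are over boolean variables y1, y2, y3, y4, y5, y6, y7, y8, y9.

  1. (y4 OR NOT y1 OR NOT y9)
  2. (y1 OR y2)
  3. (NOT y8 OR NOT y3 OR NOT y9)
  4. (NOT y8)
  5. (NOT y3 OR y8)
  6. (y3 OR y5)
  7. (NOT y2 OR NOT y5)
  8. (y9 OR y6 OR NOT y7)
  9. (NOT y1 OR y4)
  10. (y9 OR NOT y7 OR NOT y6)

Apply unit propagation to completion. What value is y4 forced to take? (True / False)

True

(NOT y8) is a unit clause: y8 = False.
In (y8 OR NOT y3), y8 is now false; NOT y3 must hold, so y3 = False.
(y3 OR y5): since y3 = False, the clause reduces to (y5). y5 = True.
From (NOT y2 OR NOT y5) and y5 = True: y2 = False.
From (y1 OR y2) and y2 = False: y1 = True.
From (NOT y1 OR y4) and y1 = True: y4 = True.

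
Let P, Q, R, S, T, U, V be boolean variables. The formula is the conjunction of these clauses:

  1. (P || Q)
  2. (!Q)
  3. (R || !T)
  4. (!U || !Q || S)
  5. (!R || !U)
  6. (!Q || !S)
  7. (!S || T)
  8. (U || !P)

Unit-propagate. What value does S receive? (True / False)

False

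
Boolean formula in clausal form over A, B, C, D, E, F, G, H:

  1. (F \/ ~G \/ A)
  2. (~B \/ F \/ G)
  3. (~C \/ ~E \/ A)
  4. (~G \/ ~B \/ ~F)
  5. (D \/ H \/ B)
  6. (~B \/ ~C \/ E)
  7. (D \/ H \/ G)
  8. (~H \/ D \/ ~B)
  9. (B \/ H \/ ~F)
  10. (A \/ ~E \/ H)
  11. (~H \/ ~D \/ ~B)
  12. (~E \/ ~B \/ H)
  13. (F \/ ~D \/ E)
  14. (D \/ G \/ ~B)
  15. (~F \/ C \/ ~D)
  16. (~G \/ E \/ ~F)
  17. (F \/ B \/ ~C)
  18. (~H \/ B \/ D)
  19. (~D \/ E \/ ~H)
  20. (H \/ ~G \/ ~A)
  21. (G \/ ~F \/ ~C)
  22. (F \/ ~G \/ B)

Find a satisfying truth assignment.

A=T, B=F, C=F, D=T, E=T, F=F, G=F, H=F

Branch on A: take A = True.
Try B = False.
Branch on C: take C = False.
For the remaining variables, D = True, E = True, F = False, G = False, H = False works.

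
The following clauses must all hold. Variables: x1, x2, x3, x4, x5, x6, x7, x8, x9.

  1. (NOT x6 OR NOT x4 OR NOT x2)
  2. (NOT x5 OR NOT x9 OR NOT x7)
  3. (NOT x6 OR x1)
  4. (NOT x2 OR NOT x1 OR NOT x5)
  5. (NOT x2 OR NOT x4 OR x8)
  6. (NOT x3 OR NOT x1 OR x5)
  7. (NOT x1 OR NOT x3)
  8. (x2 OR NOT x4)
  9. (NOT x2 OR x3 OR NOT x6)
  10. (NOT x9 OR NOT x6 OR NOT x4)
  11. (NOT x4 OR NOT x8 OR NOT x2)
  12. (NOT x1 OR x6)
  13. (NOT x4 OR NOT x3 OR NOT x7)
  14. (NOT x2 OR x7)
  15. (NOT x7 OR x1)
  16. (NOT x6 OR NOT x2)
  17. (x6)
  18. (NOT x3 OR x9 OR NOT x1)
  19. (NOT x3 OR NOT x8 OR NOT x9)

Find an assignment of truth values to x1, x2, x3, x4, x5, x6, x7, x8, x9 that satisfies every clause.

x1=True, x2=False, x3=False, x4=False, x5=False, x6=True, x7=False, x8=False, x9=True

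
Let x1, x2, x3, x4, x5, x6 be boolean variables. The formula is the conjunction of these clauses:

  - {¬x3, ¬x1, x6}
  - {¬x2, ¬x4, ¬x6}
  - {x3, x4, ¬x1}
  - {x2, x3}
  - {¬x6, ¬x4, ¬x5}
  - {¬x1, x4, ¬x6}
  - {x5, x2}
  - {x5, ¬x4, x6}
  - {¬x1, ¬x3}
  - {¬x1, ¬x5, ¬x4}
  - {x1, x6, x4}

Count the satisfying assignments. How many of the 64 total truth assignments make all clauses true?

Case analysis on x4 and x1:
  x4=1, x1=1: a clause becomes empty — 0.
  x4=1, x1=0: remaining (x2,x3,x5,x6) ∈ {(0,1,1,0); (1,0,1,0); (1,1,1,0)} — 3.
  x4=0, x1=1: a clause becomes empty — 0.
  x4=0, x1=0: 5 of the 16 assignments to (x2,x3,x5,x6) work.
Total: 0 + 3 + 0 + 5 = 8.

8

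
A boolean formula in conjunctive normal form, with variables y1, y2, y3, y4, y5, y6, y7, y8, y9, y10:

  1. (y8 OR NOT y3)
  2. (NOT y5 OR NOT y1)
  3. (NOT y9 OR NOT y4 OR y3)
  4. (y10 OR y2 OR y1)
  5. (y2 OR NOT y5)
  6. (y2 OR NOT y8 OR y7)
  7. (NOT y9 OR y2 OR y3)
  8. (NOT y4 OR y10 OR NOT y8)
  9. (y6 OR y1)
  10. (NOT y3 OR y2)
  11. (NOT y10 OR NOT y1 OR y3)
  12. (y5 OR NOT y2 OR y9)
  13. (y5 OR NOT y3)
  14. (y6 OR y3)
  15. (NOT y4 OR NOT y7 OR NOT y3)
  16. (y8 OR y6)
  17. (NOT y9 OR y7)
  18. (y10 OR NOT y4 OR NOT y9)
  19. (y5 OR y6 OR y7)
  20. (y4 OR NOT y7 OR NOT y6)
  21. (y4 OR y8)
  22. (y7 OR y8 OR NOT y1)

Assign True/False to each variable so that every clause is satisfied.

y1=0, y2=1, y3=1, y4=0, y5=1, y6=1, y7=0, y8=1, y9=0, y10=0

Try y1 = False.
  then y6 is forced to True.
The remaining clauses are satisfied by y2 = True, y3 = True, y4 = False, y5 = True, y7 = False, y8 = True, y9 = False, y10 = False.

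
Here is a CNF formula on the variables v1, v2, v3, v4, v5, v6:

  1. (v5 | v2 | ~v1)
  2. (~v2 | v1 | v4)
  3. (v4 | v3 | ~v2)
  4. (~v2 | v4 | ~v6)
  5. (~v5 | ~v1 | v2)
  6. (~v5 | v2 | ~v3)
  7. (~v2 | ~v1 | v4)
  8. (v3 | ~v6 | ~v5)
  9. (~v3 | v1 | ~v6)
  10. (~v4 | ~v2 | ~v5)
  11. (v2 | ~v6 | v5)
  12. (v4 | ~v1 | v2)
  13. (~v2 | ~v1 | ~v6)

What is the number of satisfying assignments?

Split on v2, then v1.
  v2=1, v1=1: remaining (v3,v4,v5,v6) ∈ {(0,1,0,0); (1,1,0,0)} — 2.
  v2=1, v1=0: remaining (v3,v4,v5,v6) ∈ {(0,1,0,0); (0,1,0,1); (1,1,0,0)} — 3.
  v2=0, v1=1: a clause becomes empty — 0.
  v2=0, v1=0: v4 free; 3 ways for (v3,v5,v6) × 2^1 = 6.
Total: 2 + 3 + 0 + 6 = 11.

11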